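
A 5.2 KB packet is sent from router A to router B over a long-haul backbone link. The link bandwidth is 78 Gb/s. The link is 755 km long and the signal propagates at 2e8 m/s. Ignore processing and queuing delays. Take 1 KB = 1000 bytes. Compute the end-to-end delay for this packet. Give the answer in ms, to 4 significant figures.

L = 41600 bits.
Transmission delay = L/R = 41600 / 78000000000 = 0.000533333 ms.
Propagation delay = d/s = 755000 m / 200000000 m/s = 3.775 ms.
Total = 3.776 ms.

3.776 ms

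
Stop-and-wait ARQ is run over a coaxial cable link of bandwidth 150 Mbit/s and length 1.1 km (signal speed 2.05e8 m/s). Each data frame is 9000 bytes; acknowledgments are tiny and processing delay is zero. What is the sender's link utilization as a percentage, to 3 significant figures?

t_tx = L/R = 72000/150000000 = 0.00048 s.
t_prop = 1100/2.05e+08 = 5.36585e-06 s; RTT = 1.07317e-05 s.
Cycle = t_tx + RTT = 0.000490732 s.
Utilization = t_tx / cycle = 0.00048/0.000490732 = 97.8 %.

97.8 %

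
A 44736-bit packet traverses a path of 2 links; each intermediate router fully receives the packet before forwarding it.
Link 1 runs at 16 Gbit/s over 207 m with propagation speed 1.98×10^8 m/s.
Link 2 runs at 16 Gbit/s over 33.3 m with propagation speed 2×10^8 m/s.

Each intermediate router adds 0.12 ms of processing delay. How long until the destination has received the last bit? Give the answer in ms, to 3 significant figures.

0.127 ms

Transmission delay per hop = L/R = 44736/16000000000 = 0.002796 ms; 2 hops → 0.005592 ms.
Propagation delays (d/s per hop): 0.00104545, 0.0001665 ms; sum = 0.00121195 ms.
Processing at 1 router(s): 1 × 0.12 ms = 0.12 ms.
End-to-end = 0.127 ms.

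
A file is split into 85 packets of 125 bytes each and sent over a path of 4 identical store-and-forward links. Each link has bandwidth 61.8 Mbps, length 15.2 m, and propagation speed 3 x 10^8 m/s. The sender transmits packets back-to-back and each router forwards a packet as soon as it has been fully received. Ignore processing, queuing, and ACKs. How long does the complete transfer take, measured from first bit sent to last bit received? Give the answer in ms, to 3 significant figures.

Per-hop transmission t_tx = L/R = 1000/61800000 = 0.0161812 ms.
Per-hop propagation t_prop = 15.2/300000000 = 5.06667e-05 ms.
Pipeline fill: first packet needs 4·t_tx to clear all hops; remaining 84 packets each add one t_tx.
Total = (4+85-1)·t_tx + 4·t_prop = 88·0.0161812 + 4·5.06667e-05 = 1.42 ms.

1.42 ms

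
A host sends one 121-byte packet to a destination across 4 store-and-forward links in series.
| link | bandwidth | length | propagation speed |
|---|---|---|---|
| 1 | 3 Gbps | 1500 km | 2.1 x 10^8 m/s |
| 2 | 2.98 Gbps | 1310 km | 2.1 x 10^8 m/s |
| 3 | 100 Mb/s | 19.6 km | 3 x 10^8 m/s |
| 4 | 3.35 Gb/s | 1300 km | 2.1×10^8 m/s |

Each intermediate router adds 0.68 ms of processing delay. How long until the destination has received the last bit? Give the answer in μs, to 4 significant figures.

L = 121 × 8 = 968 bits.
Transmission delays (L/R per hop): 0.322667, 0.324832, 9.68, 0.288955 μs; sum = 10.6165 μs.
Propagation delays (d/s per hop): 7142.86, 6238.1, 65.3333, 6190.48 μs; sum = 19636.8 μs.
Processing at 3 router(s): 3 × 0.68 ms = 2040 μs.
End-to-end = 21690 μs.

21690 μs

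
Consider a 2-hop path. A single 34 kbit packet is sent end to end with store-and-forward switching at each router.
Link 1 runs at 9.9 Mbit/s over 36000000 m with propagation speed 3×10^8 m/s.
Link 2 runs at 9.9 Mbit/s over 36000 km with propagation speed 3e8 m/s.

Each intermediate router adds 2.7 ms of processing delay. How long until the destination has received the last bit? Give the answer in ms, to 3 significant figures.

L = 34000 bits.
Transmission delay per hop = L/R = 34000/9900000 = 3.43434 ms; 2 hops → 6.86869 ms.
Propagation delays (d/s per hop): 120, 120 ms; sum = 240 ms.
Processing at 1 router(s): 1 × 2.7 ms = 2.7 ms.
End-to-end = 250 ms.

250 ms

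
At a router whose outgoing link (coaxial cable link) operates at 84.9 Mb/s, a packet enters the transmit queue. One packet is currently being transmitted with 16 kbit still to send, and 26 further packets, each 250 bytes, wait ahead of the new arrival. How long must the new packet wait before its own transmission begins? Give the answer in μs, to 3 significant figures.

Each queued packet: L/R = 2000/84900000 = 23.5571 μs.
26 queued → 612.485 μs.
Plus remaining 16000 bits of current packet: 188.457 μs.
Queuing delay = 801 μs.

801 μs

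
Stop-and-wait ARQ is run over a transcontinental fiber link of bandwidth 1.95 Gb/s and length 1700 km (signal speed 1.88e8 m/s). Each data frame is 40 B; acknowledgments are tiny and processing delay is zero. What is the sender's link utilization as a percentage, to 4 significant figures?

t_tx = L/R = 320/1950000000 = 1.64103e-07 s.
t_prop = 1700000/188000000 = 0.00904255 s; RTT = 0.0180851 s.
Cycle = t_tx + RTT = 0.0180853 s.
Utilization = t_tx / cycle = 1.64103e-07/0.0180853 = 0.0009074 %.

0.0009074 %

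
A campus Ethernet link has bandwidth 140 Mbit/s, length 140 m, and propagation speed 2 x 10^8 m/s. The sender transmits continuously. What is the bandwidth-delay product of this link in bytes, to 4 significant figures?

Propagation delay = 140 / 200000000 = 7e-07 s.
BDP = R × t_prop = 140000000 × 7e-07 = 98 bits.
In bytes: 98/8 = 12.25 bytes.

12.25 bytes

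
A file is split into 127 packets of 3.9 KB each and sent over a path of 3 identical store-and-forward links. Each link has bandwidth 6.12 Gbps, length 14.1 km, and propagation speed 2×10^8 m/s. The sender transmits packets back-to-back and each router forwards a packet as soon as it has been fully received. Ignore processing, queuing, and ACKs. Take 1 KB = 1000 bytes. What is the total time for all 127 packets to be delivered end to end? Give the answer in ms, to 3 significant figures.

0.869 ms

Per-hop transmission t_tx = L/R = 31200/6120000000 = 0.00509804 ms.
Per-hop propagation t_prop = 14100/200000000 = 0.0705 ms.
Pipeline fill: first packet needs 3·t_tx to clear all hops; remaining 126 packets each add one t_tx.
Total = (3+127-1)·t_tx + 3·t_prop = 129·0.00509804 + 3·0.0705 = 0.869 ms.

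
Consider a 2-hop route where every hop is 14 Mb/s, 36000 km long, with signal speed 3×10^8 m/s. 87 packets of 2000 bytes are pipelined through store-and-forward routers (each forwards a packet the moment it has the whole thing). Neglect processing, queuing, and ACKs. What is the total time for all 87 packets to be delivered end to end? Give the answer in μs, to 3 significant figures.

341000 μs

Per-hop transmission t_tx = L/R = 16000/14000000 = 1142.86 μs.
Per-hop propagation t_prop = 36000000/300000000 = 120000 μs.
Pipeline fill: first packet needs 2·t_tx to clear all hops; remaining 86 packets each add one t_tx.
Total = (2+87-1)·t_tx + 2·t_prop = 88·1142.86 + 2·120000 = 341000 μs.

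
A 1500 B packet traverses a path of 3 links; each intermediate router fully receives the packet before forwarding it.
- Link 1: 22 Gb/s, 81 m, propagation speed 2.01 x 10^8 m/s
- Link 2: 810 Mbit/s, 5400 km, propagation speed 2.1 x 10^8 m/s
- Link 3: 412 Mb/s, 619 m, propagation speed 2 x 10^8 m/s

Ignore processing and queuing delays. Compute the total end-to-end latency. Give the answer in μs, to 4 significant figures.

L = 1500 × 8 = 12000 bits.
Transmission delays (L/R per hop): 0.545455, 14.8148, 29.1262 μs; sum = 44.4865 μs.
Propagation delays (d/s per hop): 0.402985, 25714.3, 3.095 μs; sum = 25717.8 μs.
End-to-end = 25760 μs.

25760 μs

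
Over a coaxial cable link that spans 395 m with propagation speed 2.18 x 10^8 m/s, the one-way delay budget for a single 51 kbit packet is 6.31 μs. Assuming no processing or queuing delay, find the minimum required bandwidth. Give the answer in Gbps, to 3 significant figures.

Propagation delay = 395 / 2.18e+08 = 1.81193 μs.
Transmission budget = 6.31 − 1.81193 = 4.49807 μs.
R ≥ L / t_tx = 51000 bits / 4.49807e-06 s = 11.3 Gbps.

11.3 Gbps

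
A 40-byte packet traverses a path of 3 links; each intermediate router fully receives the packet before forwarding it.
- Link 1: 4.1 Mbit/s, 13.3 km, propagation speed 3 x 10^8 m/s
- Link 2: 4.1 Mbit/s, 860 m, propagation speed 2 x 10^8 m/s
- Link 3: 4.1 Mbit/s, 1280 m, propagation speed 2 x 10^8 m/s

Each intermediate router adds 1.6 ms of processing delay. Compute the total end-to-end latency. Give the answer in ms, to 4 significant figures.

L = 40 × 8 = 320 bits.
Transmission delay per hop = L/R = 320/4.1e+06 = 0.0780488 ms; 3 hops → 0.234146 ms.
Propagation delays (d/s per hop): 0.0443333, 0.0043, 0.0064 ms; sum = 0.0550333 ms.
Processing at 2 router(s): 2 × 1.6 ms = 3.2 ms.
End-to-end = 3.489 ms.

3.489 ms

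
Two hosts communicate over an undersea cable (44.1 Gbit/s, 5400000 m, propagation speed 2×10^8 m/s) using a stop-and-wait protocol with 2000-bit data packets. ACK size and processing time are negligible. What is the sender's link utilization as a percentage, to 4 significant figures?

0.00008398 %

t_tx = L/R = 2000/44100000000 = 4.53515e-08 s.
t_prop = 5400000/200000000 = 0.027 s; RTT = 0.054 s.
Cycle = t_tx + RTT = 0.054 s.
Utilization = t_tx / cycle = 4.53515e-08/0.054 = 0.00008398 %.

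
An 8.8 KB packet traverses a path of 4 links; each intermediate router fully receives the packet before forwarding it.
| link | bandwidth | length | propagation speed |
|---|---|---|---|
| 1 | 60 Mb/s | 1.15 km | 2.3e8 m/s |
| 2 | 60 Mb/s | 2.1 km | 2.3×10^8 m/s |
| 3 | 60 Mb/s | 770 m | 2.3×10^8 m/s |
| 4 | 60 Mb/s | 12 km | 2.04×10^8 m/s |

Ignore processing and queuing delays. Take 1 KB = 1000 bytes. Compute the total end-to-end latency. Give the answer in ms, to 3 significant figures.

4.77 ms

L = 70400 bits.
Transmission delay per hop = L/R = 70400/60000000 = 1.17333 ms; 4 hops → 4.69333 ms.
Propagation delays (d/s per hop): 0.005, 0.00913043, 0.00334783, 0.0588235 ms; sum = 0.0763018 ms.
End-to-end = 4.77 ms.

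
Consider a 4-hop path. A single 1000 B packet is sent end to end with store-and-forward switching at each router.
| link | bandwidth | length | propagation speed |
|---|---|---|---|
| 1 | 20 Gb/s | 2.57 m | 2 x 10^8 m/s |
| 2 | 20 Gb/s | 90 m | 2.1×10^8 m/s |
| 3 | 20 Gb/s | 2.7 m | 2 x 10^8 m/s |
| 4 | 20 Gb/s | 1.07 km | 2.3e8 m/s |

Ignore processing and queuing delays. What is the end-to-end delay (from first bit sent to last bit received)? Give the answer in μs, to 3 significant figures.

L = 1000 × 8 = 8000 bits.
Transmission delay per hop = L/R = 8000/20000000000 = 0.4 μs; 4 hops → 1.6 μs.
Propagation delays (d/s per hop): 0.01285, 0.428571, 0.0135, 4.65217 μs; sum = 5.1071 μs.
End-to-end = 6.71 μs.

6.71 μs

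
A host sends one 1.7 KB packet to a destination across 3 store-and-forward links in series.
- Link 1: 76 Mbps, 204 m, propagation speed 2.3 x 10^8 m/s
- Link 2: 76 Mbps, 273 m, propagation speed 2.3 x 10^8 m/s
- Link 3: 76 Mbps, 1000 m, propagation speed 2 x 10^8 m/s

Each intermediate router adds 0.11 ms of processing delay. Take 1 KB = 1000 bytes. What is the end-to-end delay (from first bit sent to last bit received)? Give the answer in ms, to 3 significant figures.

0.764 ms

L = 13600 bits.
Transmission delay per hop = L/R = 13600/76000000 = 0.178947 ms; 3 hops → 0.536842 ms.
Propagation delays (d/s per hop): 0.000886957, 0.00118696, 0.005 ms; sum = 0.00707391 ms.
Processing at 2 router(s): 2 × 0.11 ms = 0.22 ms.
End-to-end = 0.764 ms.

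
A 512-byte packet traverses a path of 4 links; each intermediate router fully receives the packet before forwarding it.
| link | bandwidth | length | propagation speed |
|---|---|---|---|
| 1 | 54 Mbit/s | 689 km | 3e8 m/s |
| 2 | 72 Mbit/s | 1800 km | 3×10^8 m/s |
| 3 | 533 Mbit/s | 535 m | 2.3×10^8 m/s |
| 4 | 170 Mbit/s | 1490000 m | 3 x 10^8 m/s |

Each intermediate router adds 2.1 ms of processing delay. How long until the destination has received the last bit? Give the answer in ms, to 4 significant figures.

19.73 ms

L = 512 × 8 = 4096 bits.
Transmission delays (L/R per hop): 0.0758519, 0.0568889, 0.0076848, 0.0240941 ms; sum = 0.16452 ms.
Propagation delays (d/s per hop): 2.29667, 6, 0.00232609, 4.96667 ms; sum = 13.2657 ms.
Processing at 3 router(s): 3 × 2.1 ms = 6.3 ms.
End-to-end = 19.73 ms.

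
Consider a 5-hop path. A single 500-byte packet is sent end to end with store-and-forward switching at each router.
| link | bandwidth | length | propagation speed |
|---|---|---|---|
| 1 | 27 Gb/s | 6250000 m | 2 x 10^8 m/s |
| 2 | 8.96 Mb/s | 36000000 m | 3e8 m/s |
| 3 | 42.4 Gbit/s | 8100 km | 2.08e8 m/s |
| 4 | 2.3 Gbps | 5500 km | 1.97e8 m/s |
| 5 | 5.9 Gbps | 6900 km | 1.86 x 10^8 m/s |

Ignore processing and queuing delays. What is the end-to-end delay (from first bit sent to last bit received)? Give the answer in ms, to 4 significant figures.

255.7 ms

L = 500 × 8 = 4000 bits.
Transmission delays (L/R per hop): 0.000148148, 0.446429, 9.43396e-05, 0.00173913, 0.000677966 ms; sum = 0.449088 ms.
Propagation delays (d/s per hop): 31.25, 120, 38.9423, 27.9188, 37.0968 ms; sum = 255.208 ms.
End-to-end = 255.7 ms.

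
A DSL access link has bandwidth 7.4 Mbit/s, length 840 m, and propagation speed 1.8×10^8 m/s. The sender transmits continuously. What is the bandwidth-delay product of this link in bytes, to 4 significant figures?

4.317 bytes

Propagation delay = 840 / 180000000 = 4.66667e-06 s.
BDP = R × t_prop = 7400000 × 4.66667e-06 = 34.5333 bits.
In bytes: 34.5333/8 = 4.317 bytes.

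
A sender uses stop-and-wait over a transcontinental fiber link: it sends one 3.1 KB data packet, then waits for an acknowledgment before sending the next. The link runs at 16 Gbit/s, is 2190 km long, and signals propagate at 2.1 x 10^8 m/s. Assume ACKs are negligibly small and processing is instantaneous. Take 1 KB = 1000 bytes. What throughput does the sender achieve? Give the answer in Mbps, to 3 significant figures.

t_tx = L/R = 24800/16000000000 = 1.55e-06 s.
t_prop = 2190000/210000000 = 0.0104286 s; RTT = 0.0208571 s.
Cycle = t_tx + RTT = 0.0208587 s.
Throughput = L / cycle = 24800 / 0.0208587 = 1.19 Mbps.

1.19 Mbps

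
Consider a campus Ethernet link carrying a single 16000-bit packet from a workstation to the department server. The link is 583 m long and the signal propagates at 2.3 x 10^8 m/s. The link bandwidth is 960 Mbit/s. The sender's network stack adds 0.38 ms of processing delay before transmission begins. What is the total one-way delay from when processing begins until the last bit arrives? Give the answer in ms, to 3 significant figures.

0.399 ms

Transmission delay = L/R = 16000 / 960000000 = 0.0166667 ms.
Propagation delay = d/s = 583 m / 2.3e+08 m/s = 0.00253478 ms.
Plus processing delay 0.38 ms = 0.38 ms.
Total = 0.399 ms.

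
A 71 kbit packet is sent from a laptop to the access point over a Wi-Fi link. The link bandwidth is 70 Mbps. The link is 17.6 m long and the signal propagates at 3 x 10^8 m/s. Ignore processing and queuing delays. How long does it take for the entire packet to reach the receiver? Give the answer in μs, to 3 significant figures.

L = 71000 bits.
Transmission delay = L/R = 71000 / 70000000 = 1014.29 μs.
Propagation delay = d/s = 17.6 m / 300000000 m/s = 0.0586667 μs.
Total = 1010 μs.

1010 μs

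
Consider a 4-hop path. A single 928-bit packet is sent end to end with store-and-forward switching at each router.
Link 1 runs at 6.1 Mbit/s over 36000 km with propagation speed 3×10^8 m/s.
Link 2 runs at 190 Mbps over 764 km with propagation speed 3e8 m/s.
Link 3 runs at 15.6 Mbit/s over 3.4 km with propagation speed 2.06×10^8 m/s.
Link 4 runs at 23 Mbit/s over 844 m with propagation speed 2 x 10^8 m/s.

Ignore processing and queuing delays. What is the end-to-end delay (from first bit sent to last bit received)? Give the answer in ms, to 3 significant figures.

123 ms

Transmission delays (L/R per hop): 0.152131, 0.00488421, 0.0594872, 0.0403478 ms; sum = 0.25685 ms.
Propagation delays (d/s per hop): 120, 2.54667, 0.0165049, 0.00422 ms; sum = 122.567 ms.
End-to-end = 123 ms.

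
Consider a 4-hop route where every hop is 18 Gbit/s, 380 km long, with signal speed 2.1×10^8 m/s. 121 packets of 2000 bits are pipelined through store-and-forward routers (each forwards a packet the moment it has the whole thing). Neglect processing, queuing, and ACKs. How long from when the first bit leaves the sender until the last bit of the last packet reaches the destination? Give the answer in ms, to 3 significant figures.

7.25 ms

Per-hop transmission t_tx = L/R = 2000/18000000000 = 0.000111111 ms.
Per-hop propagation t_prop = 380000/210000000 = 1.80952 ms.
Pipeline fill: first packet needs 4·t_tx to clear all hops; remaining 120 packets each add one t_tx.
Total = (4+121-1)·t_tx + 4·t_prop = 124·0.000111111 + 4·1.80952 = 7.25 ms.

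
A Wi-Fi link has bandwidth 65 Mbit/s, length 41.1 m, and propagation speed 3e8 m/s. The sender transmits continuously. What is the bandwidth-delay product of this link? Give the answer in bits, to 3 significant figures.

Propagation delay = 41.1 / 300000000 = 1.37e-07 s.
BDP = R × t_prop = 65000000 × 1.37e-07 = 8.905 bits.

8.91 bits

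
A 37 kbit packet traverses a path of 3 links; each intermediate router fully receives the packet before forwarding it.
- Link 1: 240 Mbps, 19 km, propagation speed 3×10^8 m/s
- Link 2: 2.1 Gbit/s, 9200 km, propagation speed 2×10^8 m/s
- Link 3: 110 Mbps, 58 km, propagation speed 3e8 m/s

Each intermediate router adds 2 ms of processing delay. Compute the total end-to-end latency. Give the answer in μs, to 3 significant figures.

50800 μs

L = 37000 bits.
Transmission delays (L/R per hop): 154.167, 17.619, 336.364 μs; sum = 508.149 μs.
Propagation delays (d/s per hop): 63.3333, 46000, 193.333 μs; sum = 46256.7 μs.
Processing at 2 router(s): 2 × 2 ms = 4000 μs.
End-to-end = 50800 μs.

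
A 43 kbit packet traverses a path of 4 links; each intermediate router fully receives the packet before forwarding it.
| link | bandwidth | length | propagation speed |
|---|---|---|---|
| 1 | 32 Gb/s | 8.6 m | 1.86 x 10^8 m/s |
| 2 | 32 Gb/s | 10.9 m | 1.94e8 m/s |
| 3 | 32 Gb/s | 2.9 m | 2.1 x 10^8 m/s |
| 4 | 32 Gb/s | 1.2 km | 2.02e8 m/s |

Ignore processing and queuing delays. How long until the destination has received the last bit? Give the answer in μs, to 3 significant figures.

11.4 μs

L = 43000 bits.
Transmission delay per hop = L/R = 43000/32000000000 = 1.34375 μs; 4 hops → 5.375 μs.
Propagation delays (d/s per hop): 0.0462366, 0.0561856, 0.0138095, 5.94059 μs; sum = 6.05683 μs.
End-to-end = 11.4 μs.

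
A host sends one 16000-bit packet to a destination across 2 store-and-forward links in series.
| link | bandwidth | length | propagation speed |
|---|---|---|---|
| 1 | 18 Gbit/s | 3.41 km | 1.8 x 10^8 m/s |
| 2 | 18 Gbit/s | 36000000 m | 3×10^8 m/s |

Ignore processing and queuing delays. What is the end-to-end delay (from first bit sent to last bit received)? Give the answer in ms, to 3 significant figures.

120 ms

Transmission delay per hop = L/R = 16000/18000000000 = 0.000888889 ms; 2 hops → 0.00177778 ms.
Propagation delays (d/s per hop): 0.0189444, 120 ms; sum = 120.019 ms.
End-to-end = 120 ms.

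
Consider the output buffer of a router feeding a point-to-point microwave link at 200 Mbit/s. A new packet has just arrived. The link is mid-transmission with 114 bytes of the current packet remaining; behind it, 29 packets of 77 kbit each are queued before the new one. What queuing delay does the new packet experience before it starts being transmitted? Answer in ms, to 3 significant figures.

11.2 ms

Each queued packet: L/R = 77000/200000000 = 0.385 ms.
29 queued → 11.165 ms.
Plus remaining 912 bits of current packet: 0.00456 ms.
Queuing delay = 11.2 ms.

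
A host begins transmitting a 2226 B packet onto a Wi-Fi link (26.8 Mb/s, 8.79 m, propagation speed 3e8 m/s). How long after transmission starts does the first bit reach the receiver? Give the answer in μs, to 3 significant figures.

0.0293 μs

First bit experiences only propagation delay: d/s = 8.79/300000000 = 0.0293 μs.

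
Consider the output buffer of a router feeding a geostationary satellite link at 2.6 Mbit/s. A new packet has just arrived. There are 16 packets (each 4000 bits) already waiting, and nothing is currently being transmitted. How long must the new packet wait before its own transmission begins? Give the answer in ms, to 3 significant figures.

Each queued packet: L/R = 4000/2600000 = 1.53846 ms.
16 queued → 24.6154 ms.
Queuing delay = 24.6 ms.

24.6 ms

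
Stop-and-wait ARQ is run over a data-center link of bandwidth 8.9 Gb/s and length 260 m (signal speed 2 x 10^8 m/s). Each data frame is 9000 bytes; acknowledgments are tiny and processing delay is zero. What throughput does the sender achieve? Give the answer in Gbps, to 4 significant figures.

t_tx = L/R = 72000/8900000000 = 8.08989e-06 s.
t_prop = 260/200000000 = 1.3e-06 s; RTT = 2.6e-06 s.
Cycle = t_tx + RTT = 1.06899e-05 s.
Throughput = L / cycle = 72000 / 1.06899e-05 = 6.735 Gbps.

6.735 Gbps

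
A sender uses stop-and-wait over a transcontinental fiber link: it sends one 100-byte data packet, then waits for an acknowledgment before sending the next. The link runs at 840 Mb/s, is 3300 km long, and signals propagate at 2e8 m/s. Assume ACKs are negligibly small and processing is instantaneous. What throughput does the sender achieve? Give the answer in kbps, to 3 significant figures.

24.2 kbps

t_tx = L/R = 800/840000000 = 9.52381e-07 s.
t_prop = 3300000/200000000 = 0.0165 s; RTT = 0.033 s.
Cycle = t_tx + RTT = 0.033001 s.
Throughput = L / cycle = 800 / 0.033001 = 24.2 kbps.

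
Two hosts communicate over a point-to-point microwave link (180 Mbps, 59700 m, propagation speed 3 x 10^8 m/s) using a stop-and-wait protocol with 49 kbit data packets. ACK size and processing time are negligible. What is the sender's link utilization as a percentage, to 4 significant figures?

40.62 %

t_tx = L/R = 49000/180000000 = 0.000272222 s.
t_prop = 59700/300000000 = 0.000199 s; RTT = 0.000398 s.
Cycle = t_tx + RTT = 0.000670222 s.
Utilization = t_tx / cycle = 0.000272222/0.000670222 = 40.62 %.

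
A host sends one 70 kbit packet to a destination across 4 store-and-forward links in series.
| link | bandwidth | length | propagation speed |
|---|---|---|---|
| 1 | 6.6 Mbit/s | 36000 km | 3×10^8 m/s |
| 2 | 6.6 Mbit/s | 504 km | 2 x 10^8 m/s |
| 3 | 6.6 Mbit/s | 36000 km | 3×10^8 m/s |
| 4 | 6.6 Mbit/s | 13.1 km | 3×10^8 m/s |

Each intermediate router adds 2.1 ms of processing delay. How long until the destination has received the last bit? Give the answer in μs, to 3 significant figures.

291000 μs

L = 70000 bits.
Transmission delay per hop = L/R = 70000/6600000 = 10606.1 μs; 4 hops → 42424.2 μs.
Propagation delays (d/s per hop): 120000, 2520, 120000, 43.6667 μs; sum = 242564 μs.
Processing at 3 router(s): 3 × 2.1 ms = 6300 μs.
End-to-end = 291000 μs.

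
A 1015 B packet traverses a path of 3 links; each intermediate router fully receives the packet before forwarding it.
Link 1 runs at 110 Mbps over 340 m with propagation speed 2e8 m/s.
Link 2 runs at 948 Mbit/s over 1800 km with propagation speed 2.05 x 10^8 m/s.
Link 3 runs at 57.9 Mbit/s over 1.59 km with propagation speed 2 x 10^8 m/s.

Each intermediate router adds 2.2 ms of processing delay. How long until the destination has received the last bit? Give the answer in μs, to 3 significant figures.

L = 1015 × 8 = 8120 bits.
Transmission delays (L/R per hop): 73.8182, 8.5654, 140.242 μs; sum = 222.625 μs.
Propagation delays (d/s per hop): 1.7, 8780.49, 7.95 μs; sum = 8790.14 μs.
Processing at 2 router(s): 2 × 2.2 ms = 4400 μs.
End-to-end = 13400 μs.

13400 μs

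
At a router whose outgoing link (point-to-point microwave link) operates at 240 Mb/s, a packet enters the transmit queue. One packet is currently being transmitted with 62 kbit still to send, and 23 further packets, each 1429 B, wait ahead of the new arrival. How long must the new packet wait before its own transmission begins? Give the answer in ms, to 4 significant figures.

1.354 ms

Each queued packet: L/R = 11432/240000000 = 0.0476333 ms.
23 queued → 1.09557 ms.
Plus remaining 62000 bits of current packet: 0.258333 ms.
Queuing delay = 1.354 ms.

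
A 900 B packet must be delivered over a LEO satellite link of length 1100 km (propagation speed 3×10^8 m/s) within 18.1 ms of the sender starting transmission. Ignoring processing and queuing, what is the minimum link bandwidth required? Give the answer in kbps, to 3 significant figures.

499 kbps

L = 7200 bits.
Propagation delay = 1100000 / 300000000 = 3.66667 ms.
Transmission budget = 18.1 − 3.66667 = 14.4333 ms.
R ≥ L / t_tx = 7200 bits / 0.0144333 s = 499 kbps.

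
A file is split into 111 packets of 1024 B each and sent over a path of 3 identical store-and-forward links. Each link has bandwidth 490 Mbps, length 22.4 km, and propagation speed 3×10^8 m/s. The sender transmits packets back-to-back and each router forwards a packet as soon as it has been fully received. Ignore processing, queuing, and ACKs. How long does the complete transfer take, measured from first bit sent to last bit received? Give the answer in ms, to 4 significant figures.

2.113 ms

Per-hop transmission t_tx = L/R = 8192/490000000 = 0.0167184 ms.
Per-hop propagation t_prop = 22400/300000000 = 0.0746667 ms.
Pipeline fill: first packet needs 3·t_tx to clear all hops; remaining 110 packets each add one t_tx.
Total = (3+111-1)·t_tx + 3·t_prop = 113·0.0167184 + 3·0.0746667 = 2.113 ms.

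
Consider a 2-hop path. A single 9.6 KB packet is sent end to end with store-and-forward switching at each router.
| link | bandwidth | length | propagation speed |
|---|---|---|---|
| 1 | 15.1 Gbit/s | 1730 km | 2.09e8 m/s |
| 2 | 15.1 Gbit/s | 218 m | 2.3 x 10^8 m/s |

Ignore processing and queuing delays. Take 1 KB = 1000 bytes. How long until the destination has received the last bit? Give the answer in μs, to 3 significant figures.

8290 μs

L = 76800 bits.
Transmission delay per hop = L/R = 76800/15100000000 = 5.08609 μs; 2 hops → 10.1722 μs.
Propagation delays (d/s per hop): 8277.51, 0.947826 μs; sum = 8278.46 μs.
End-to-end = 8290 μs.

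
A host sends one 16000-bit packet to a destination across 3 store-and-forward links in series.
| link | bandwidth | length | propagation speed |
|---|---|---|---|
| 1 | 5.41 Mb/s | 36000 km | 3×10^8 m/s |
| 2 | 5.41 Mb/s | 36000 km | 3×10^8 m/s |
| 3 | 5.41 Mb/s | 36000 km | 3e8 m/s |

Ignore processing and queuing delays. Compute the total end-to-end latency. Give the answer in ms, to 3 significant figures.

Transmission delay per hop = L/R = 16000/5410000 = 2.95749 ms; 3 hops → 8.87246 ms.
Propagation delays (d/s per hop): 120, 120, 120 ms; sum = 360 ms.
End-to-end = 369 ms.

369 ms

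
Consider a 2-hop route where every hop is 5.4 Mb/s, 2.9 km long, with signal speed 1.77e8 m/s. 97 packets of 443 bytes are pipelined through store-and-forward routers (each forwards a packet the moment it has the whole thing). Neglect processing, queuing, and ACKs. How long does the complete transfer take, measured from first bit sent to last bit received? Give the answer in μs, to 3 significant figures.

Per-hop transmission t_tx = L/R = 3544/5400000 = 656.296 μs.
Per-hop propagation t_prop = 2900/177000000 = 16.3842 μs.
Pipeline fill: first packet needs 2·t_tx to clear all hops; remaining 96 packets each add one t_tx.
Total = (2+97-1)·t_tx + 2·t_prop = 98·656.296 + 2·16.3842 = 64300 μs.

64300 μs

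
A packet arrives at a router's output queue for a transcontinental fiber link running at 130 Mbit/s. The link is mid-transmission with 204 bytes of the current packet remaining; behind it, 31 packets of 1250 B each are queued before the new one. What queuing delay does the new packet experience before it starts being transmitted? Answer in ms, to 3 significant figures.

Each queued packet: L/R = 10000/130000000 = 0.0769231 ms.
31 queued → 2.38462 ms.
Plus remaining 1632 bits of current packet: 0.0125538 ms.
Queuing delay = 2.40 ms.

2.40 ms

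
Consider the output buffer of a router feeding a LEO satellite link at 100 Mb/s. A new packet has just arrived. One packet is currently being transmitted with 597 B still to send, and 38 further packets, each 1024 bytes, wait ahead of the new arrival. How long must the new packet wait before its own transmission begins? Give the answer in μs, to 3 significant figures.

3160 μs

Each queued packet: L/R = 8192/100000000 = 81.92 μs.
38 queued → 3112.96 μs.
Plus remaining 4776 bits of current packet: 47.76 μs.
Queuing delay = 3160 μs.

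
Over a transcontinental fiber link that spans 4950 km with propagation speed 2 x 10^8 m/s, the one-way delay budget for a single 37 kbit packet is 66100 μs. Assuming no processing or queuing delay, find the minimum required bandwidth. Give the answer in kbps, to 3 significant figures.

895 kbps

Propagation delay = 4950000 / 200000000 = 24750 μs.
Transmission budget = 66100 − 24750 = 41350 μs.
R ≥ L / t_tx = 37000 bits / 0.04135 s = 895 kbps.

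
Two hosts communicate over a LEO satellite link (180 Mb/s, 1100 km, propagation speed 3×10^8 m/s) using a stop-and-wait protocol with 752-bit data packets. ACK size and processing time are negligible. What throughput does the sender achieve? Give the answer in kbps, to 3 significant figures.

102 kbps

t_tx = L/R = 752/180000000 = 4.17778e-06 s.
t_prop = 1100000/300000000 = 0.00366667 s; RTT = 0.00733333 s.
Cycle = t_tx + RTT = 0.00733751 s.
Throughput = L / cycle = 752 / 0.00733751 = 102 kbps.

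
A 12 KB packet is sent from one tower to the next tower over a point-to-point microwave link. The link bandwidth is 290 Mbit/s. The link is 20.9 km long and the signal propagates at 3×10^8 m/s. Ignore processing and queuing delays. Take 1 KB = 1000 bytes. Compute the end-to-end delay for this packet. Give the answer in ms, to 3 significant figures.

0.401 ms

L = 96000 bits.
Transmission delay = L/R = 96000 / 290000000 = 0.331034 ms.
Propagation delay = d/s = 20900 m / 300000000 m/s = 0.0696667 ms.
Total = 0.401 ms.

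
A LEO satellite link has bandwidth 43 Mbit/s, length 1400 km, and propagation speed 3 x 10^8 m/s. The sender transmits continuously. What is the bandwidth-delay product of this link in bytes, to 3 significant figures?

25100 bytes

Propagation delay = 1400000 / 300000000 = 0.00466667 s.
BDP = R × t_prop = 43000000 × 0.00466667 = 200667 bits.
In bytes: 200667/8 = 25100 bytes.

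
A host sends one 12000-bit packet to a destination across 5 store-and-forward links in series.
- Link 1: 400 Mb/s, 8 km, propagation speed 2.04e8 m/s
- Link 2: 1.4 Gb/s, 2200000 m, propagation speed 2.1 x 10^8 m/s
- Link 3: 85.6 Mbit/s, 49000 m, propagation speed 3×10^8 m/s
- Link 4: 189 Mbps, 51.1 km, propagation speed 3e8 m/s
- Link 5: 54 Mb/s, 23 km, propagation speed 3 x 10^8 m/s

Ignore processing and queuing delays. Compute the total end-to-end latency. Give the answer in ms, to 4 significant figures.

11.39 ms

Transmission delays (L/R per hop): 0.03, 0.00857143, 0.140187, 0.0634921, 0.222222 ms; sum = 0.464473 ms.
Propagation delays (d/s per hop): 0.0392157, 10.4762, 0.163333, 0.170333, 0.0766667 ms; sum = 10.9257 ms.
End-to-end = 11.39 ms.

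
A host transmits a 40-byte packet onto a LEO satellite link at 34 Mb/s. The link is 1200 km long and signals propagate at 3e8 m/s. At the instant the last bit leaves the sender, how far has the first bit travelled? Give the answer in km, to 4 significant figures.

t_tx = L/R = 320/34000000 = 9.41176e-06 s.
Distance = s × t_tx = 300000000 × 9.41176e-06 = 2.824 km.

2.824 km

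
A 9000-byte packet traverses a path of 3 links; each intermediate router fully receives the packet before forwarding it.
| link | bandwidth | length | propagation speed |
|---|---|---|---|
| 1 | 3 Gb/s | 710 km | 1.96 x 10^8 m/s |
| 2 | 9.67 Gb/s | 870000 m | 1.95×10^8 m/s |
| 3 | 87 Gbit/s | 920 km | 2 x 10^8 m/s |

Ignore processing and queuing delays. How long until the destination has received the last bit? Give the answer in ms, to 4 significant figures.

12.72 ms

L = 9000 × 8 = 72000 bits.
Transmission delays (L/R per hop): 0.024, 0.00744571, 0.000827586 ms; sum = 0.0322733 ms.
Propagation delays (d/s per hop): 3.62245, 4.46154, 4.6 ms; sum = 12.684 ms.
End-to-end = 12.72 ms.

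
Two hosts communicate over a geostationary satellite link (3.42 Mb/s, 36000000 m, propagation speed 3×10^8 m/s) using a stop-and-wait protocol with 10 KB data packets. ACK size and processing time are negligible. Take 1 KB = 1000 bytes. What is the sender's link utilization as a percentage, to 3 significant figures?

8.88 %

t_tx = L/R = 80000/3420000 = 0.0233918 s.
t_prop = 36000000/300000000 = 0.12 s; RTT = 0.24 s.
Cycle = t_tx + RTT = 0.263392 s.
Utilization = t_tx / cycle = 0.0233918/0.263392 = 8.88 %.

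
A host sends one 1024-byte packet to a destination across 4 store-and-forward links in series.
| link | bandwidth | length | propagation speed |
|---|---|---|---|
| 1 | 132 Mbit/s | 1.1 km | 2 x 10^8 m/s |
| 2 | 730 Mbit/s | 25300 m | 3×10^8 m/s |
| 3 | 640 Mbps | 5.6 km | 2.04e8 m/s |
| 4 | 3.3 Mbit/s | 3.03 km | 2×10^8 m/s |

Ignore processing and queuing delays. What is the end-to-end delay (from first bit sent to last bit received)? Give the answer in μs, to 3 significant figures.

2700 μs

L = 1024 × 8 = 8192 bits.
Transmission delays (L/R per hop): 62.0606, 11.2219, 12.8, 2482.42 μs; sum = 2568.51 μs.
Propagation delays (d/s per hop): 5.5, 84.3333, 27.451, 15.15 μs; sum = 132.434 μs.
End-to-end = 2700 μs.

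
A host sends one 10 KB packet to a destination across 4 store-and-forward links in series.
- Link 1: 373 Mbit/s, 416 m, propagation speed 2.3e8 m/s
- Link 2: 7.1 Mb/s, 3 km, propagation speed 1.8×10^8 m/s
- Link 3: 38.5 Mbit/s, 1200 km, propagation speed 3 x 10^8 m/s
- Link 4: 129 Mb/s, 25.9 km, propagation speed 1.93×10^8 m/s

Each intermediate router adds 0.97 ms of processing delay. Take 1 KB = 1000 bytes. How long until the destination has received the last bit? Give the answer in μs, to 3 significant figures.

L = 80000 bits.
Transmission delays (L/R per hop): 214.477, 11267.6, 2077.92, 620.155 μs; sum = 14180.2 μs.
Propagation delays (d/s per hop): 1.8087, 16.6667, 4000, 134.197 μs; sum = 4152.67 μs.
Processing at 3 router(s): 3 × 0.97 ms = 2910 μs.
End-to-end = 21200 μs.

21200 μs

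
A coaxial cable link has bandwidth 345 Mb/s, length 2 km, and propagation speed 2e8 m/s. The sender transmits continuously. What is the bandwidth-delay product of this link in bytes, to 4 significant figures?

431.3 bytes

Propagation delay = 2000 / 200000000 = 1e-05 s.
BDP = R × t_prop = 345000000 × 1e-05 = 3450 bits.
In bytes: 3450/8 = 431.3 bytes.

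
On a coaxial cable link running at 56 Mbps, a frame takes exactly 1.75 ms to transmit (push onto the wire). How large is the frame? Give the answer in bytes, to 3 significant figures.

12300 bytes

L = R × t_tx = 56000000 b/s × 0.00175 s = 98000 bits.
In bytes: 98000 / 8 = 12300 bytes.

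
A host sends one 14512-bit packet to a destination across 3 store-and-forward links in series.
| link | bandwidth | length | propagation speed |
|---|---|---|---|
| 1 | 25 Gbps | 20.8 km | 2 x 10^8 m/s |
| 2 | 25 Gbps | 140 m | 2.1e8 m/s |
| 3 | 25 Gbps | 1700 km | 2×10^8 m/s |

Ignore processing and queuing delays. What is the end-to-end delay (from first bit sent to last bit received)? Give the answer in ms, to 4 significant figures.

8.606 ms

Transmission delay per hop = L/R = 14512/25000000000 = 0.00058048 ms; 3 hops → 0.00174144 ms.
Propagation delays (d/s per hop): 0.104, 0.000666667, 8.5 ms; sum = 8.60467 ms.
End-to-end = 8.606 ms.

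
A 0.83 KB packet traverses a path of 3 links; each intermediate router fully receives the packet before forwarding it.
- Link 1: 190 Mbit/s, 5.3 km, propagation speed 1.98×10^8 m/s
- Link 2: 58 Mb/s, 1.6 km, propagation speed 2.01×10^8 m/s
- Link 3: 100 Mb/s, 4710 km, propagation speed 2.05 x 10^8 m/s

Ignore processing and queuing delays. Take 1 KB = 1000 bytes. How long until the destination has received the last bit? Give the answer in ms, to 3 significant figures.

L = 6640 bits.
Transmission delays (L/R per hop): 0.0349474, 0.114483, 0.0664 ms; sum = 0.21583 ms.
Propagation delays (d/s per hop): 0.0267677, 0.0079602, 22.9756 ms; sum = 23.0103 ms.
End-to-end = 23.2 ms.

23.2 ms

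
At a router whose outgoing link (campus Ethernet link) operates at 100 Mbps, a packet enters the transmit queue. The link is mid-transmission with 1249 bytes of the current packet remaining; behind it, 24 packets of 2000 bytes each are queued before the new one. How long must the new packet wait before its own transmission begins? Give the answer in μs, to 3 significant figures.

3940 μs

Each queued packet: L/R = 16000/100000000 = 160 μs.
24 queued → 3840 μs.
Plus remaining 9992 bits of current packet: 99.92 μs.
Queuing delay = 3940 μs.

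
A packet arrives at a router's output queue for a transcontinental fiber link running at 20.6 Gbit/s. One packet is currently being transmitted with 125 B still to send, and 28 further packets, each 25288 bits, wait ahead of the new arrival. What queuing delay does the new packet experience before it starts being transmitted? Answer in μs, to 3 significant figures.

Each queued packet: L/R = 25288/20600000000 = 1.22757 μs.
28 queued → 34.372 μs.
Plus remaining 1000 bits of current packet: 0.0485437 μs.
Queuing delay = 34.4 μs.

34.4 μs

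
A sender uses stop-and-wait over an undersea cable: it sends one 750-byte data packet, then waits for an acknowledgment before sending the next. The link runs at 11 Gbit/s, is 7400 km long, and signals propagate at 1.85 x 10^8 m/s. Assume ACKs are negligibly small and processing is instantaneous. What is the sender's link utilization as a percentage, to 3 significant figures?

t_tx = L/R = 6000/11000000000 = 5.45455e-07 s.
t_prop = 7400000/185000000 = 0.04 s; RTT = 0.08 s.
Cycle = t_tx + RTT = 0.0800005 s.
Utilization = t_tx / cycle = 5.45455e-07/0.0800005 = 0.000682 %.

0.000682 %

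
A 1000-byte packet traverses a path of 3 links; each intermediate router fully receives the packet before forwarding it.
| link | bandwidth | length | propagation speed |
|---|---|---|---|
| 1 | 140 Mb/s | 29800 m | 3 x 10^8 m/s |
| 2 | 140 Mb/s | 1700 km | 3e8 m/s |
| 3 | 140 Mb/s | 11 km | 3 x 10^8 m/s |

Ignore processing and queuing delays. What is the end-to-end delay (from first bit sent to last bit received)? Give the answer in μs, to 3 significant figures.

5970 μs

L = 1000 × 8 = 8000 bits.
Transmission delay per hop = L/R = 8000/140000000 = 57.1429 μs; 3 hops → 171.429 μs.
Propagation delays (d/s per hop): 99.3333, 5666.67, 36.6667 μs; sum = 5802.67 μs.
End-to-end = 5970 μs.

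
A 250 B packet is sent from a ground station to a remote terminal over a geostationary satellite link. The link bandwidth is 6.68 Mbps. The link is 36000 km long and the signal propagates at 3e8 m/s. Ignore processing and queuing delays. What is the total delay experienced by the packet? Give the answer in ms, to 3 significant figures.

L = 250 × 8 = 2000 bits.
Transmission delay = L/R = 2000 / 6680000 = 0.299401 ms.
Propagation delay = d/s = 36000000 m / 300000000 m/s = 120 ms.
Total = 120 ms.

120 ms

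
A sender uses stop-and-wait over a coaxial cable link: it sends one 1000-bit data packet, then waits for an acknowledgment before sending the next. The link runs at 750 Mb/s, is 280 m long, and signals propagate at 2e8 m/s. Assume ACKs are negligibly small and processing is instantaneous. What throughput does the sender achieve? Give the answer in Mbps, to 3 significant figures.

242 Mbps

t_tx = L/R = 1000/750000000 = 1.33333e-06 s.
t_prop = 280/200000000 = 1.4e-06 s; RTT = 2.8e-06 s.
Cycle = t_tx + RTT = 4.13333e-06 s.
Throughput = L / cycle = 1000 / 4.13333e-06 = 242 Mbps.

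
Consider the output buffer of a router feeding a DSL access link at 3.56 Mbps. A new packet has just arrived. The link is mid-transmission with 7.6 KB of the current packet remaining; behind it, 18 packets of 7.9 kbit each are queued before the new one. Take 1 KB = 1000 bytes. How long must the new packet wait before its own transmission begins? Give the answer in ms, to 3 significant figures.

57.0 ms

Each queued packet: L/R = 7900/3560000 = 2.2191 ms.
18 queued → 39.9438 ms.
Plus remaining 60800 bits of current packet: 17.0787 ms.
Queuing delay = 57.0 ms.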